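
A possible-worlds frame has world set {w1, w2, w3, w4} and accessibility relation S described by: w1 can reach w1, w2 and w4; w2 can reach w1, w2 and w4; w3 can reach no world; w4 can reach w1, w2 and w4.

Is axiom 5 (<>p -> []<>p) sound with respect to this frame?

Yes

The schema 5 characterises exactly the Euclidean frames.
Euclidean: yes — any two successors of a common world are S-related.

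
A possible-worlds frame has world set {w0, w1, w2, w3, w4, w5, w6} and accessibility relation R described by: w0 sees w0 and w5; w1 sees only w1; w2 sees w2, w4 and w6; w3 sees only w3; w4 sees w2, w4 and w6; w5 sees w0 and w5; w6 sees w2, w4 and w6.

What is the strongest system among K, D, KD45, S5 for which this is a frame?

Serial (axiom D): yes — every world has a successor (e.g. w0 R w0).
Euclidean (axiom 5): yes — any two successors of a common world are R-related.
Transitive (axiom 4): yes — every two-step R-path is closed by a direct edge.
Reflexive (axiom T): yes — every world is R-related to itself.
So F validates K, D, KD45, S5. The strongest is S5.

S5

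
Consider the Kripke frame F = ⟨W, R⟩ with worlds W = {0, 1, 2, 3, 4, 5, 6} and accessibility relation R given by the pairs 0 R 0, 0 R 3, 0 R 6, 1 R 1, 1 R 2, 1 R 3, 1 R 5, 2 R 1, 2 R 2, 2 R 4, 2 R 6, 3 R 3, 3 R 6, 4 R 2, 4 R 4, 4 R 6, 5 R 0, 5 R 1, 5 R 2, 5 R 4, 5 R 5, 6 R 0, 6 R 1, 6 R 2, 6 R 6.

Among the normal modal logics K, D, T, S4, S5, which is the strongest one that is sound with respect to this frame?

Serial (axiom D): yes — every world has a successor (e.g. 0 R 0).
Reflexive (axiom T): yes — every world is R-related to itself.
Transitive (axiom 4): no — 0 R 6 and 6 R 1, but not 0 R 1.
Euclidean (axiom 5): no — 0 R 6 and 0 R 3, but not 6 R 3.
So F validates K, D, T; S4 would additionally require R to be transitive. The strongest is T.

T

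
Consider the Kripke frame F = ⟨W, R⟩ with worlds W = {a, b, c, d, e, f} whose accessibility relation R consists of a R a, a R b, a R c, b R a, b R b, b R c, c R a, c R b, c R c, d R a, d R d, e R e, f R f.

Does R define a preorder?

Reflexive: yes — every world is R-related to itself.
Transitive: no — d R a and a R b, but not d R b.
So R is not a preorder.

No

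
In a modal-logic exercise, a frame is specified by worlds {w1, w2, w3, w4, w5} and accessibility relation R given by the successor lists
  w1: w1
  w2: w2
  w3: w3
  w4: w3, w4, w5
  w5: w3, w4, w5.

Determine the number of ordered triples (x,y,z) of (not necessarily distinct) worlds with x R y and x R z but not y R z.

4

Enumerating: (w4,w3,w4), (w4,w3,w5), (w5,w3,w4), (w5,w3,w5).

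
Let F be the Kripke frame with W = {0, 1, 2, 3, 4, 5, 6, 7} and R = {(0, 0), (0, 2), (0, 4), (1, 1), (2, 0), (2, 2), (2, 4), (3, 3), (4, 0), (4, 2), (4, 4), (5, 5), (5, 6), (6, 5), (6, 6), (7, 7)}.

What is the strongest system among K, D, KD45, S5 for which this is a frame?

Serial (axiom D): yes — every world has a successor (e.g. 0 R 0).
Euclidean (axiom 5): yes — any two successors of a common world are R-related.
Transitive (axiom 4): yes — every two-step R-path is closed by a direct edge.
Reflexive (axiom T): yes — every world is R-related to itself.
So F validates K, D, KD45, S5. The strongest is S5.

S5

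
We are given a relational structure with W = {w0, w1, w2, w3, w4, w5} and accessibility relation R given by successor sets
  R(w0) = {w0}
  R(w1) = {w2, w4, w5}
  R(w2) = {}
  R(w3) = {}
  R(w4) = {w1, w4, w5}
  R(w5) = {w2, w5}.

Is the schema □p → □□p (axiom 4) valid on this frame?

No

The schema 4 characterises exactly the transitive frames.
Transitive: no — w4 R w1 and w1 R w2, but not w4 R w2.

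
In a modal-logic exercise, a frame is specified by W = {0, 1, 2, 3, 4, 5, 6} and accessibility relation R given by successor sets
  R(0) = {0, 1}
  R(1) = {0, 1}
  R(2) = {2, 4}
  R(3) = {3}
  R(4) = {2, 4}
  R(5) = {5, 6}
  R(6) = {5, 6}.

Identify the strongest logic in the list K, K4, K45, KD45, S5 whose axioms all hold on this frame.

S5

Transitive (axiom 4): yes — every two-step R-path is closed by a direct edge.
Euclidean (axiom 5): yes — any two successors of a common world are R-related.
Serial (axiom D): yes — every world has a successor (e.g. 0 R 0).
Reflexive (axiom T): yes — every world is R-related to itself.
So F validates K, K4, K45, KD45, S5. The strongest is S5.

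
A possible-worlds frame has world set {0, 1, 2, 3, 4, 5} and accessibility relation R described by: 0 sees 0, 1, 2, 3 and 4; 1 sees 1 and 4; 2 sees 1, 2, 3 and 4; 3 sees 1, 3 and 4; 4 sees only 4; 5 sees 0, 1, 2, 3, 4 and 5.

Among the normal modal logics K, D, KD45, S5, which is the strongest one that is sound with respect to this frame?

D

Serial (axiom D): yes — every world has a successor (e.g. 0 R 0).
Euclidean (axiom 5): no — 0 R 1 and 0 R 2, but not 1 R 2.
Transitive (axiom 4): yes — every two-step R-path is closed by a direct edge.
Reflexive (axiom T): yes — every world is R-related to itself.
So F validates K, D; KD45 would additionally require R to be Euclidean. The strongest is D.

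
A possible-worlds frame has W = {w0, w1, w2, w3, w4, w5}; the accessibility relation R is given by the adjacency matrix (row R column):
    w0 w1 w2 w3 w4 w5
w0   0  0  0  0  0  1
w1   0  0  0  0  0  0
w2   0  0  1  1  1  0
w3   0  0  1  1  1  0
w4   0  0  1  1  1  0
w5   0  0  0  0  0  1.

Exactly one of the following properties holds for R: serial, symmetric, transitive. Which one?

transitive

Serial: no — w1 has no R-successor.
Symmetric: no — w0 R w5 but not w5 R w0.
Transitive: yes — every two-step R-path is closed by a direct edge.
Only transitive holds.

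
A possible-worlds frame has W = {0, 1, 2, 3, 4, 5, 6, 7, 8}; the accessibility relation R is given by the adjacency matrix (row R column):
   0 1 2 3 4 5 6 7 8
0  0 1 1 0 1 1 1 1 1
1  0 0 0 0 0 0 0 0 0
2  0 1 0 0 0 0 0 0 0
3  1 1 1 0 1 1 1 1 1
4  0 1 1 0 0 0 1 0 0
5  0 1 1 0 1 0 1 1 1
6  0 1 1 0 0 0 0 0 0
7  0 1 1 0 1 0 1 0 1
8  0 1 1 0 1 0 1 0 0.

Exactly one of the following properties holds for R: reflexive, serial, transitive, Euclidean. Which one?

Reflexive: no — 0 is not related to itself.
Serial: no — 1 has no R-successor.
Transitive: yes — every two-step R-path is closed by a direct edge.
Euclidean: no — 0 R 1 and 0 R 2, but not 1 R 2.
Only transitive holds.

transitive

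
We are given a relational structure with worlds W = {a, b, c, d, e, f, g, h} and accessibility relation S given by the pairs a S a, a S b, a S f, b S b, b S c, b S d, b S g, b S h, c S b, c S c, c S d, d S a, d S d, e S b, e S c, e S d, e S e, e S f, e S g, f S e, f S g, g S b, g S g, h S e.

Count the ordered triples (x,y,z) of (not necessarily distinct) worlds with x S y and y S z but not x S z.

28

Enumerating: (a,b,c), (a,b,d), (a,b,g), (a,b,h), (a,f,e), (a,f,g), (b,d,a), (b,h,e), (c,b,g), (c,b,h), (c,d,a), (d,a,b), … and 16 more.
Total: 28.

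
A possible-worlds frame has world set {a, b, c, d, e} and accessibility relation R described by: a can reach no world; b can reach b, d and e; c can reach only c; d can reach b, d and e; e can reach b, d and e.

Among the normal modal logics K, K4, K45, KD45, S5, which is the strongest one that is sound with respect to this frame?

K45

Transitive (axiom 4): yes — every two-step R-path is closed by a direct edge.
Euclidean (axiom 5): yes — any two successors of a common world are R-related.
Serial (axiom D): no — a has no R-successor.
Reflexive (axiom T): no — a is not related to itself.
So F validates K, K4, K45; KD45 would additionally require R to be serial. The strongest is K45.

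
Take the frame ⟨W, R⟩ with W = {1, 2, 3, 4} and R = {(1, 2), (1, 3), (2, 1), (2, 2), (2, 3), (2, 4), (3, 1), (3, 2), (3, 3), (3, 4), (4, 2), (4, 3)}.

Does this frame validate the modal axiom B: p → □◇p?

The schema B characterises exactly the symmetric frames.
Symmetric: yes — every pair in R has its reverse in R.

Yes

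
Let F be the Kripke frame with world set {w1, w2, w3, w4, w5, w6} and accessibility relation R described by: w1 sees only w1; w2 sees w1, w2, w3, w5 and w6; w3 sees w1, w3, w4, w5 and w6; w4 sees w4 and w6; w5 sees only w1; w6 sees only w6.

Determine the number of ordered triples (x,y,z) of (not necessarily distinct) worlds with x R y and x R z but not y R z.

Enumerating: (w2,w1,w2), (w2,w1,w3), (w2,w1,w5), (w2,w1,w6), (w2,w3,w2), (w2,w5,w2), (w2,w5,w3), (w2,w5,w5), (w2,w5,w6), (w2,w6,w1), (w2,w6,w2), (w2,w6,w3), … and 17 more.
Total: 29.

29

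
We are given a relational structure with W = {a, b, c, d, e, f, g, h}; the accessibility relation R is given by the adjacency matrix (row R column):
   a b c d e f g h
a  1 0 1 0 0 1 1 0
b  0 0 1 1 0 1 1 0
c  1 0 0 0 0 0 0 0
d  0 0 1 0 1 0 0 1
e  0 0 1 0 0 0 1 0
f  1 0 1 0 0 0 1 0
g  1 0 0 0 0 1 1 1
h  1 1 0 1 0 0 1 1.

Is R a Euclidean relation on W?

Euclidean: no — a R c and a R f, but not c R f.

No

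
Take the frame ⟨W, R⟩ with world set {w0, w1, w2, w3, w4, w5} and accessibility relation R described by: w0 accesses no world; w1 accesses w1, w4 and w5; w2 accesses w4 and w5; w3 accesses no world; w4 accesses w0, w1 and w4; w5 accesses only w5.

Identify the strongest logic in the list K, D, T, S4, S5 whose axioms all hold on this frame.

Serial (axiom D): no — w0 has no R-successor.
Reflexive (axiom T): no — w0 is not related to itself.
Transitive (axiom 4): no — w1 R w4 and w4 R w0, but not w1 R w0.
Euclidean (axiom 5): no — w1 R w4 and w1 R w5, but not w4 R w5.
So F validates K; D would additionally require R to be serial. The strongest is K.

K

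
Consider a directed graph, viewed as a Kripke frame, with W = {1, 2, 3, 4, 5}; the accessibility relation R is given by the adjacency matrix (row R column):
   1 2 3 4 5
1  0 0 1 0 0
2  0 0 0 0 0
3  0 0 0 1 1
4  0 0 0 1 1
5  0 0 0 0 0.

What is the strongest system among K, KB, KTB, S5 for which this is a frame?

K

Symmetric (axiom B): no — 1 R 3 but not 3 R 1.
Reflexive (axiom T): no — 1 is not related to itself.
Euclidean (axiom 5): no — 3 R 5 and 3 R 4, but not 5 R 4.
So F validates K; KB would additionally require R to be symmetric. The strongest is K.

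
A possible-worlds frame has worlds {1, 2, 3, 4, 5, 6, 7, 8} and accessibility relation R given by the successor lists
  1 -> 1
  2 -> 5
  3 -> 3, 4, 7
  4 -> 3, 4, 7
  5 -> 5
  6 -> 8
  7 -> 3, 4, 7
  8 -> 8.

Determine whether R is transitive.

Yes

Transitive: yes — every two-step R-path is closed by a direct edge.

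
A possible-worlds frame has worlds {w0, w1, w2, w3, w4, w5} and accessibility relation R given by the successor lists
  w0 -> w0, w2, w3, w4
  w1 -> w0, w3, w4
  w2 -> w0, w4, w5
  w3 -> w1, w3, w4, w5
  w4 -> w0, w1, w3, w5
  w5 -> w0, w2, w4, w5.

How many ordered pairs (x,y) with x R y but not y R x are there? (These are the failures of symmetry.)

5

Enumerating: (w0,w3), (w1,w0), (w2,w4), (w3,w5), (w5,w0).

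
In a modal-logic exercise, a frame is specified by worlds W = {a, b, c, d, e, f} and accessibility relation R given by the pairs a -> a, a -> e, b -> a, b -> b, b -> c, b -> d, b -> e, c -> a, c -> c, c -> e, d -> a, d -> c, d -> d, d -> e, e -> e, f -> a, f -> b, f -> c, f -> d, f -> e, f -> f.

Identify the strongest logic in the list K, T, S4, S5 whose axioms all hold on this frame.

Reflexive (axiom T): yes — every world is R-related to itself.
Transitive (axiom 4): yes — every two-step R-path is closed by a direct edge.
Euclidean (axiom 5): no — b R a and b R c, but not a R c.
So F validates K, T, S4; S5 would additionally require R to be Euclidean. The strongest is S4.

S4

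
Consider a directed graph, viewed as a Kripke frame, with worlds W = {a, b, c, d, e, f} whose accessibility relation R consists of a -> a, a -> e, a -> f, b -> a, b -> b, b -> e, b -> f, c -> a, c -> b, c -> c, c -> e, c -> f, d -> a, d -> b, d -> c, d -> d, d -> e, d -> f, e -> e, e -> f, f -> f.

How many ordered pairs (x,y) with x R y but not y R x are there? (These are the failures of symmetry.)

15

Enumerating: (a,e), (a,f), (b,a), (b,e), (b,f), (c,a), (c,b), (c,e), (c,f), (d,a), (d,b), (d,c), (d,e), (d,f), (e,f).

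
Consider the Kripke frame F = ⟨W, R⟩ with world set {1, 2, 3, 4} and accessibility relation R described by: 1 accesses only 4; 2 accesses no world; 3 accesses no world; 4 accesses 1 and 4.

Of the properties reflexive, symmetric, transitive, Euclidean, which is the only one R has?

symmetric

Reflexive: no — 1 is not related to itself.
Symmetric: yes — every pair in R has its reverse in R.
Transitive: no — 1 R 4 and 4 R 1, but not 1 R 1.
Euclidean: no — 4 R 1 and 4 R 1, but not 1 R 1.
Only symmetric holds.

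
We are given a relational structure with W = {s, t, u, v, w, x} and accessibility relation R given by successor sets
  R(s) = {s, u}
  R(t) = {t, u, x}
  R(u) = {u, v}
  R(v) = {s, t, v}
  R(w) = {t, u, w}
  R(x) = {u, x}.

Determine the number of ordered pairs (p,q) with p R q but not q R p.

9

Enumerating: (s,u), (t,u), (t,x), (u,v), (v,s), (v,t), (w,t), (w,u), (x,u).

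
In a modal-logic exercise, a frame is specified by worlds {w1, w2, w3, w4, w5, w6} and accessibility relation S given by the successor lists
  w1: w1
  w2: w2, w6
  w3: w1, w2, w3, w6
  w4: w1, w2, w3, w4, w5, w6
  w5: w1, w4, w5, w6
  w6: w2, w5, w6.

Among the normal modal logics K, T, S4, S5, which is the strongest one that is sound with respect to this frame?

Reflexive (axiom T): yes — every world is S-related to itself.
Transitive (axiom 4): no — w2 S w6 and w6 S w5, but not w2 S w5.
Euclidean (axiom 5): no — w3 S w1 and w3 S w2, but not w1 S w2.
So F validates K, T; S4 would additionally require S to be transitive. The strongest is T.

T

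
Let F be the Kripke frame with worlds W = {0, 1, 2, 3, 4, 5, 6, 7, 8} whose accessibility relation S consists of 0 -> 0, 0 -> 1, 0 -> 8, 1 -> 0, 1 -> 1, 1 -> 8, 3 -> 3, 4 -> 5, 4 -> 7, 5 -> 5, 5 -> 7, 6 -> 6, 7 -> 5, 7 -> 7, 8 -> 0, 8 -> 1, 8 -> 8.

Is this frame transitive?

Transitive: yes — every two-step S-path is closed by a direct edge.

Yes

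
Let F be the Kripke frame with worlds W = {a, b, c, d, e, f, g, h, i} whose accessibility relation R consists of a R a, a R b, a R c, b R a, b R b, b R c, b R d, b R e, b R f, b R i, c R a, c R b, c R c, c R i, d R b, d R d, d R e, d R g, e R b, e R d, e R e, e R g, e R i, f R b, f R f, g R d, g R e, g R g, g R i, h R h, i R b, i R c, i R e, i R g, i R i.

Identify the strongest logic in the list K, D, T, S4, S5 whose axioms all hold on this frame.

T

Serial (axiom D): yes — every world has a successor (e.g. a R a).
Reflexive (axiom T): yes — every world is R-related to itself.
Transitive (axiom 4): no — a R b and b R d, but not a R d.
Euclidean (axiom 5): no — b R a and b R d, but not a R d.
So F validates K, D, T; S4 would additionally require R to be transitive. The strongest is T.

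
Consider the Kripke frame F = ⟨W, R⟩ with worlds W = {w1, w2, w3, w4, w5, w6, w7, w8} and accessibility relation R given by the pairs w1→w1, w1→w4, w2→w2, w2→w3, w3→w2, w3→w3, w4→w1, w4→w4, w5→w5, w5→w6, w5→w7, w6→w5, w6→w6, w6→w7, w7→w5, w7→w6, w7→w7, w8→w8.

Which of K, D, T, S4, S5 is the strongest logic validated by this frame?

S5

Serial (axiom D): yes — every world has a successor (e.g. w1 R w1).
Reflexive (axiom T): yes — every world is R-related to itself.
Transitive (axiom 4): yes — every two-step R-path is closed by a direct edge.
Euclidean (axiom 5): yes — any two successors of a common world are R-related.
So F validates K, D, T, S4, S5. The strongest is S5.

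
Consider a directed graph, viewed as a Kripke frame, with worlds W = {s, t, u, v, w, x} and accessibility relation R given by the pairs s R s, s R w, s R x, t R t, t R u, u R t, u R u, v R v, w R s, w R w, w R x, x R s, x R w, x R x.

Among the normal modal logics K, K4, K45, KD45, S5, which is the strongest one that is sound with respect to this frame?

Transitive (axiom 4): yes — every two-step R-path is closed by a direct edge.
Euclidean (axiom 5): yes — any two successors of a common world are R-related.
Serial (axiom D): yes — every world has a successor (e.g. s R s).
Reflexive (axiom T): yes — every world is R-related to itself.
So F validates K, K4, K45, KD45, S5. The strongest is S5.

S5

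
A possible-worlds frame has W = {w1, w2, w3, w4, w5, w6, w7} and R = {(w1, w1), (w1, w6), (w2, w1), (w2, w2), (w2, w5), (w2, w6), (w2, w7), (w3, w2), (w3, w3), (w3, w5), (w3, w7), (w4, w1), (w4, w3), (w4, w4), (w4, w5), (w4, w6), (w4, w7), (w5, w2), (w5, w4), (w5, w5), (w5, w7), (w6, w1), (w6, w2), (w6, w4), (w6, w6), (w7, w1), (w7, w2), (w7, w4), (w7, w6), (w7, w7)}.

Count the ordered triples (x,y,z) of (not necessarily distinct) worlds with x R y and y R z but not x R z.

30

Enumerating: (w1,w6,w2), (w1,w6,w4), (w2,w5,w4), (w2,w6,w4), (w2,w7,w4), (w3,w2,w1), (w3,w2,w6), (w3,w5,w4), (w3,w7,w1), (w3,w7,w4), (w3,w7,w6), (w4,w3,w2), … and 18 more.
Total: 30.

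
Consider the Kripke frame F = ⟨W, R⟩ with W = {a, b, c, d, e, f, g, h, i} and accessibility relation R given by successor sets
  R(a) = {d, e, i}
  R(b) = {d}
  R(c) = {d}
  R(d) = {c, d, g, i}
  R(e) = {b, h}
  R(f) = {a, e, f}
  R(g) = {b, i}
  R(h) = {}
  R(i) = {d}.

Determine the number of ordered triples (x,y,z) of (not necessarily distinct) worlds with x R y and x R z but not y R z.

Enumerating: (a,d,e), (a,e,d), (a,e,e), (a,e,i), (a,i,e), (a,i,i), (d,c,c), (d,c,g), (d,c,i), (d,g,c), (d,g,d), (d,g,g), … and 16 more.
Total: 28.

28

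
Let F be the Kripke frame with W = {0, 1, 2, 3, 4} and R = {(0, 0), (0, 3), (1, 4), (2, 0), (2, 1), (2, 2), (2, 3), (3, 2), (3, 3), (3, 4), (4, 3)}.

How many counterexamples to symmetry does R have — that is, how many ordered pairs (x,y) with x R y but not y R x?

4

Enumerating: (0,3), (1,4), (2,0), (2,1).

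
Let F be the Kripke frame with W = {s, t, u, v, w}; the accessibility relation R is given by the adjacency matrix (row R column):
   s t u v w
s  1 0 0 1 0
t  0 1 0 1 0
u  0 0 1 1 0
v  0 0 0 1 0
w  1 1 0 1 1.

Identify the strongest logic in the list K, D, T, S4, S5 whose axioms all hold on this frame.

S4

Serial (axiom D): yes — every world has a successor (e.g. s R s).
Reflexive (axiom T): yes — every world is R-related to itself.
Transitive (axiom 4): yes — every two-step R-path is closed by a direct edge.
Euclidean (axiom 5): no — w R s and w R t, but not s R t.
So F validates K, D, T, S4; S5 would additionally require R to be Euclidean. The strongest is S4.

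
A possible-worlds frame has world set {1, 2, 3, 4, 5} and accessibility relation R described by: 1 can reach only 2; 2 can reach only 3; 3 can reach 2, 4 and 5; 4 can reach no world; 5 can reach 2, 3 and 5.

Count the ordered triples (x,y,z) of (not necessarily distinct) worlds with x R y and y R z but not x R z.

Enumerating: (1,2,3), (2,3,2), (2,3,4), (2,3,5), (3,2,3), (3,5,3), (5,3,4).

7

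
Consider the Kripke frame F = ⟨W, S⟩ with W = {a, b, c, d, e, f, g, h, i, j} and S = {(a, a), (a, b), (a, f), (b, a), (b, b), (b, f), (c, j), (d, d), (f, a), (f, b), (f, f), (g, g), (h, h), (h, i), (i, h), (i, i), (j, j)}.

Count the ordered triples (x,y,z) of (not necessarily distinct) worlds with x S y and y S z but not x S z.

0

S is transitive; there are no such tuples.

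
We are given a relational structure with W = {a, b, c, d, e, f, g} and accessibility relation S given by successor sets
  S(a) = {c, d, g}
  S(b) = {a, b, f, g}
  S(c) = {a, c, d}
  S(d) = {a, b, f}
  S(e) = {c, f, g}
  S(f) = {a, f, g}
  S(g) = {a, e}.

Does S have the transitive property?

No

Transitive: no — a S d and d S b, but not a S b.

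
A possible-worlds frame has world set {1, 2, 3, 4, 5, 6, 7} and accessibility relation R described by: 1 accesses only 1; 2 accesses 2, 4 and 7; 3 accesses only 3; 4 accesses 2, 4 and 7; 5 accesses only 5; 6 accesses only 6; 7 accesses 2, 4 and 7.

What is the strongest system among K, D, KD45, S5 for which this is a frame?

S5

Serial (axiom D): yes — every world has a successor (e.g. 1 R 1).
Euclidean (axiom 5): yes — any two successors of a common world are R-related.
Transitive (axiom 4): yes — every two-step R-path is closed by a direct edge.
Reflexive (axiom T): yes — every world is R-related to itself.
So F validates K, D, KD45, S5. The strongest is S5.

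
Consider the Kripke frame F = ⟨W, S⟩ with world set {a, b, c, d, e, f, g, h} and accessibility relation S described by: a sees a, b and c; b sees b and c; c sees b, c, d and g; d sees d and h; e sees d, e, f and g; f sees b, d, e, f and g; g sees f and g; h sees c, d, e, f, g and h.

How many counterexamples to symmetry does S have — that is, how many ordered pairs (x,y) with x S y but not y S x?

12

Enumerating: (a,b), (a,c), (c,d), (c,g), (e,d), (e,g), (f,b), (f,d), (h,c), (h,e), (h,f), (h,g).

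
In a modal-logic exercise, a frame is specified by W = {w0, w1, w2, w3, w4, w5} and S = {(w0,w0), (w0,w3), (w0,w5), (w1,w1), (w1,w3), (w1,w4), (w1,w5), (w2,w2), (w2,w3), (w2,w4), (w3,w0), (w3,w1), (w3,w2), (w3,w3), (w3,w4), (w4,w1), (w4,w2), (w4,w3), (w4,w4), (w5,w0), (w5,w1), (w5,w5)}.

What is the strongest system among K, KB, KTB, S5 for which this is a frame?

Symmetric (axiom B): yes — every pair in S has its reverse in S.
Reflexive (axiom T): yes — every world is S-related to itself.
Euclidean (axiom 5): no — w0 S w3 and w0 S w5, but not w3 S w5.
So F validates K, KB, KTB; S5 would additionally require S to be Euclidean. The strongest is KTB.

KTB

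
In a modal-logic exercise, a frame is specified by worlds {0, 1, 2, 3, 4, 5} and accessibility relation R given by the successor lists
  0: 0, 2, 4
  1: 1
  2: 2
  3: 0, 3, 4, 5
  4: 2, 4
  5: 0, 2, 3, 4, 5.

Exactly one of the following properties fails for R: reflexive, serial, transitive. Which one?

Reflexive: yes — every world is R-related to itself.
Serial: yes — every world has a successor (e.g. 0 R 0).
Transitive: no — 3 R 0 and 0 R 2, but not 3 R 2.
Only transitive fails.

transitive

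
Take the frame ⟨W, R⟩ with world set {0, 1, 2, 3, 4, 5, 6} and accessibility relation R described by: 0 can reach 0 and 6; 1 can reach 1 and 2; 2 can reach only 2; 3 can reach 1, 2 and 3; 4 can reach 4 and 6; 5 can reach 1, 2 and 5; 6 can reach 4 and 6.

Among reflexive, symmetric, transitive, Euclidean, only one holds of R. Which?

Reflexive: yes — every world is R-related to itself.
Symmetric: no — 0 R 6 but not 6 R 0.
Transitive: no — 0 R 6 and 6 R 4, but not 0 R 4.
Euclidean: no — 3 R 2 and 3 R 1, but not 2 R 1.
Only reflexive holds.

reflexive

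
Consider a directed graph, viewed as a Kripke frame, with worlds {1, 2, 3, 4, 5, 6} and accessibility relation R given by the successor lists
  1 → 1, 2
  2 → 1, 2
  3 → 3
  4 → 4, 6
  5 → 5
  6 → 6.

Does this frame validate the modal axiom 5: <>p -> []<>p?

The schema 5 characterises exactly the Euclidean frames.
Euclidean: no — 4 R 6 and 4 R 4, but not 6 R 4.

No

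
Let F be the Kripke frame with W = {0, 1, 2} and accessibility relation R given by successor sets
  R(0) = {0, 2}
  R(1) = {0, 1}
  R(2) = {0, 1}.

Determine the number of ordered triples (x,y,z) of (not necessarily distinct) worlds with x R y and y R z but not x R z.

Enumerating: (0,2,1), (1,0,2), (2,0,2).

3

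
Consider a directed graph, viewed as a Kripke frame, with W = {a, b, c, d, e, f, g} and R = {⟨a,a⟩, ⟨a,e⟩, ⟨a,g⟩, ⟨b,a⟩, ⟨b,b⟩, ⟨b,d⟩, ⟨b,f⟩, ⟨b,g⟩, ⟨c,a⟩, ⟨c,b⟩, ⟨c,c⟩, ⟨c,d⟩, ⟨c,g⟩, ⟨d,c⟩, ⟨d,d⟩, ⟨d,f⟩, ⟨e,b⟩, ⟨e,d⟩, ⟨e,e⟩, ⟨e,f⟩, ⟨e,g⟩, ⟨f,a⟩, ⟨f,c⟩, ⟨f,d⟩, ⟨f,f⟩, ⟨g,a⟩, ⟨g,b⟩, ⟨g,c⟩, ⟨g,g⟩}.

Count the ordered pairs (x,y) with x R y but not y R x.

Enumerating: (a,e), (b,a), (b,d), (b,f), (c,a), (c,b), (e,b), (e,d), (e,f), (e,g), (f,a), (f,c).

12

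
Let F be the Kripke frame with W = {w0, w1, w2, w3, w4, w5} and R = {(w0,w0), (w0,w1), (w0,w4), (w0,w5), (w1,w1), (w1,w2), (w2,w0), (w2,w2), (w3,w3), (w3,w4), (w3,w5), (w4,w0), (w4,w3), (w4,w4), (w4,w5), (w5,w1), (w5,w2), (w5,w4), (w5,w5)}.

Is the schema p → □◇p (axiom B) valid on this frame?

By correspondence theory, B is valid on a frame iff R is symmetric.
Symmetric: no — w0 R w1 but not w1 R w0.

No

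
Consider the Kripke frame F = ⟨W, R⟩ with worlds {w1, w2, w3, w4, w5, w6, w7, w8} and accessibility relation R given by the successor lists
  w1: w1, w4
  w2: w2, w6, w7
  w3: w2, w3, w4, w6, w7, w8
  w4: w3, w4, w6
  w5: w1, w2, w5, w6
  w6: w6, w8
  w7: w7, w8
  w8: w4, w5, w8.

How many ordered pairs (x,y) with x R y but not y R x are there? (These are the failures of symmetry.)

Enumerating: (w1,w4), (w2,w6), (w2,w7), (w3,w2), (w3,w6), (w3,w7), (w3,w8), (w4,w6), (w5,w1), (w5,w2), (w5,w6), (w6,w8), (w7,w8), (w8,w4), (w8,w5).

15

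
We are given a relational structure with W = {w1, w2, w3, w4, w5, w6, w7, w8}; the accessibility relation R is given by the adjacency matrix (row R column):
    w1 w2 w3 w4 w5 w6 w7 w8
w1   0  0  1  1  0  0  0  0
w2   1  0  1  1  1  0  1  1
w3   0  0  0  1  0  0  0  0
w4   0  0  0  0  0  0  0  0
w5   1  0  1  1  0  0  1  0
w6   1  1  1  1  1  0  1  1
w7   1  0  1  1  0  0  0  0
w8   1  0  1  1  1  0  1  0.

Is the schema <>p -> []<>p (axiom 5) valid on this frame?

The schema 5 characterises exactly the Euclidean frames.
Euclidean: no — w1 R w4 and w1 R w3, but not w4 R w3.

No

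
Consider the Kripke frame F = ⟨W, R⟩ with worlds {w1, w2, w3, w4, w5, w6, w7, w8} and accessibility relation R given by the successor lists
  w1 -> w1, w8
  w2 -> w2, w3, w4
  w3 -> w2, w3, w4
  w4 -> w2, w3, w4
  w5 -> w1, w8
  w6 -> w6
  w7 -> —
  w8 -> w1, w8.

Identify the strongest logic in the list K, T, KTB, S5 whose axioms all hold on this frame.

Reflexive (axiom T): no — w5 is not related to itself.
Symmetric (axiom B): no — w5 R w1 but not w1 R w5.
Euclidean (axiom 5): yes — any two successors of a common world are R-related.
So F validates K; T would additionally require R to be reflexive. The strongest is K.

K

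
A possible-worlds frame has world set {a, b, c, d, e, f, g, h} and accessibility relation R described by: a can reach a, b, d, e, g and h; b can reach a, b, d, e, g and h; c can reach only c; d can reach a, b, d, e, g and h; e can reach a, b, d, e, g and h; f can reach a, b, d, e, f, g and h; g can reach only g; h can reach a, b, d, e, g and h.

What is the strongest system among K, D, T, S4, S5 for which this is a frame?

S4

Serial (axiom D): yes — every world has a successor (e.g. a R a).
Reflexive (axiom T): yes — every world is R-related to itself.
Transitive (axiom 4): yes — every two-step R-path is closed by a direct edge.
Euclidean (axiom 5): no — a R g and a R b, but not g R b.
So F validates K, D, T, S4; S5 would additionally require R to be Euclidean. The strongest is S4.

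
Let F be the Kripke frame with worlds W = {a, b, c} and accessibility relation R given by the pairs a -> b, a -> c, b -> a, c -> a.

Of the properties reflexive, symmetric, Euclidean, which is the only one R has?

symmetric

Reflexive: no — a is not related to itself.
Symmetric: yes — every pair in R has its reverse in R.
Euclidean: no — a R b and a R c, but not b R c.
Only symmetric holds.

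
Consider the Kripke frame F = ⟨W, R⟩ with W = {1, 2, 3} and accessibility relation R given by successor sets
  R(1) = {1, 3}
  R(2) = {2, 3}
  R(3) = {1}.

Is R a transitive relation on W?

Transitive: no — 2 R 3 and 3 R 1, but not 2 R 1.

No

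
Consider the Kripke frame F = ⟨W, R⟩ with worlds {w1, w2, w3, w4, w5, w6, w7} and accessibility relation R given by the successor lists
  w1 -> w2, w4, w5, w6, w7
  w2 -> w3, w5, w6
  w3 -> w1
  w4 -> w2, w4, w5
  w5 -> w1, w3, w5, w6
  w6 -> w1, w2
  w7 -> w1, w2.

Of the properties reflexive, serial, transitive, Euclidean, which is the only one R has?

serial

Reflexive: no — w1 is not related to itself.
Serial: yes — every world has a successor (e.g. w1 R w2).
Transitive: no — w1 R w2 and w2 R w3, but not w1 R w3.
Euclidean: no — w1 R w2 and w1 R w4, but not w2 R w4.
Only serial holds.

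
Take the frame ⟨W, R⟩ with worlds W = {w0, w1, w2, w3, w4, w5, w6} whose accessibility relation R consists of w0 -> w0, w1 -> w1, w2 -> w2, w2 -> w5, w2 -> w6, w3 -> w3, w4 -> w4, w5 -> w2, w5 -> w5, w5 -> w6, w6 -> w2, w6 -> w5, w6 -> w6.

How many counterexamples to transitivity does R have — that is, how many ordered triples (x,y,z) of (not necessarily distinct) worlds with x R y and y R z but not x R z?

R is transitive; there are no such tuples.

0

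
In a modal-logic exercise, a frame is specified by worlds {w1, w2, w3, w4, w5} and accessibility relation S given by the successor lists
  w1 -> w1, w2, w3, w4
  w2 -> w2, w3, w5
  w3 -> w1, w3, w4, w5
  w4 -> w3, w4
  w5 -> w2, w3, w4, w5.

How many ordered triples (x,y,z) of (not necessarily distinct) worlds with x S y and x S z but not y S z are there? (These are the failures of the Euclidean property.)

Enumerating: (w1,w2,w1), (w1,w2,w4), (w1,w3,w2), (w1,w4,w1), (w1,w4,w2), (w2,w3,w2), (w3,w1,w5), (w3,w4,w1), (w3,w4,w5), (w3,w5,w1), (w5,w2,w4), (w5,w3,w2), (w5,w4,w2), (w5,w4,w5).

14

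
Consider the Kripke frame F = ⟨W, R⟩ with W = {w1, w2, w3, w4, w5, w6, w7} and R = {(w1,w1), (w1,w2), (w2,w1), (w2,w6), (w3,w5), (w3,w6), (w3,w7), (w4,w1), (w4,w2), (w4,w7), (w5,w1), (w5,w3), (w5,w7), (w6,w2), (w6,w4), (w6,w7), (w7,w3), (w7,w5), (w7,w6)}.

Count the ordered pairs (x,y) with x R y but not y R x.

Enumerating: (w3,w6), (w4,w1), (w4,w2), (w4,w7), (w5,w1), (w6,w4).

6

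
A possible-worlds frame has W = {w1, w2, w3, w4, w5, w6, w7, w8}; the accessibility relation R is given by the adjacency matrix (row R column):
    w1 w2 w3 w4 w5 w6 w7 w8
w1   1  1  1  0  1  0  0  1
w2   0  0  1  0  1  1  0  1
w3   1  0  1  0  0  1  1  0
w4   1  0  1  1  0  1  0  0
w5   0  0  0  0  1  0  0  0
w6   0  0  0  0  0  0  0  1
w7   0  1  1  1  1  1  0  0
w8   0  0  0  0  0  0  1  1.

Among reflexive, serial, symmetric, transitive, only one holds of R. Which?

Reflexive: no — w2 is not related to itself.
Serial: yes — every world has a successor (e.g. w1 R w1).
Symmetric: no — w1 R w2 but not w2 R w1.
Transitive: no — w1 R w2 and w2 R w6, but not w1 R w6.
Only serial holds.

serial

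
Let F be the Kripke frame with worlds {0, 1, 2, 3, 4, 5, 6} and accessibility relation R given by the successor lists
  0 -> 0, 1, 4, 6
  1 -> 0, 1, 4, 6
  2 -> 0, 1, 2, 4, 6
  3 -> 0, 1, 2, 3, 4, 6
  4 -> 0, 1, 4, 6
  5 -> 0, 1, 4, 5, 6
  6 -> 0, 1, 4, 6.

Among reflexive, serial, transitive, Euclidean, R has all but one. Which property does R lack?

Reflexive: yes — every world is R-related to itself.
Serial: yes — every world has a successor (e.g. 0 R 0).
Transitive: yes — every two-step R-path is closed by a direct edge.
Euclidean: no — 3 R 0 and 3 R 2, but not 0 R 2.
Only Euclidean fails.

Euclidean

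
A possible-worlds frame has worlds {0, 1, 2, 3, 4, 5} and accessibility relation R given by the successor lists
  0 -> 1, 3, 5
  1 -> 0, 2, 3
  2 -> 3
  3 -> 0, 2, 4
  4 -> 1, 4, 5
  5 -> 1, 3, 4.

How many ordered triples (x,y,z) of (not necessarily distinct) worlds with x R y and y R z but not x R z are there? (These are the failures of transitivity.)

27

Enumerating: (0,1,0), (0,1,2), (0,3,0), (0,3,2), (0,3,4), (0,5,4), (1,0,1), (1,0,5), (1,3,4), (2,3,0), (2,3,2), (2,3,4), … and 15 more.
Total: 27.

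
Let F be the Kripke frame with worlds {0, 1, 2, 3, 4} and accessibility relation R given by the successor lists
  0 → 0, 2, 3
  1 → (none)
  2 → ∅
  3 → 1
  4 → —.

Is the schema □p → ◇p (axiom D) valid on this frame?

No

Axiom D corresponds to the accessibility relation being serial.
Serial: no — 1 has no R-successor.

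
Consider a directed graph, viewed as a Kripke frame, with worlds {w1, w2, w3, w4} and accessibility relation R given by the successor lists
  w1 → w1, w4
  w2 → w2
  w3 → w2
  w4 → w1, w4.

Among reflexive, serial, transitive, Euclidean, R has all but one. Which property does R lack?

reflexive

Reflexive: no — w3 is not related to itself.
Serial: yes — every world has a successor (e.g. w1 R w1).
Transitive: yes — every two-step R-path is closed by a direct edge.
Euclidean: yes — any two successors of a common world are R-related.
Only reflexive fails.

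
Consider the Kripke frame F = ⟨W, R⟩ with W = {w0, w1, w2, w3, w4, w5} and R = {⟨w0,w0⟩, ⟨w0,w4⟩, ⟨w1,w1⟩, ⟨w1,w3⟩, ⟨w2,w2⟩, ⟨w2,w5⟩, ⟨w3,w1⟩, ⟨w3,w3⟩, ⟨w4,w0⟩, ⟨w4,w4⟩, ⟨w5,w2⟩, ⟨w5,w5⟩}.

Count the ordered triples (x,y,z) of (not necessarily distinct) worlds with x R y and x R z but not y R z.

R is Euclidean; there are no such tuples.

0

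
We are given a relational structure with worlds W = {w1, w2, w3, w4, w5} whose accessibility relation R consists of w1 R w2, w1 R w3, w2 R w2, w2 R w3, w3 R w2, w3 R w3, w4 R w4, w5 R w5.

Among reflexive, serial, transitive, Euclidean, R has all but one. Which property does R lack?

reflexive

Reflexive: no — w1 is not related to itself.
Serial: yes — every world has a successor (e.g. w1 R w2).
Transitive: yes — every two-step R-path is closed by a direct edge.
Euclidean: yes — any two successors of a common world are R-related.
Only reflexive fails.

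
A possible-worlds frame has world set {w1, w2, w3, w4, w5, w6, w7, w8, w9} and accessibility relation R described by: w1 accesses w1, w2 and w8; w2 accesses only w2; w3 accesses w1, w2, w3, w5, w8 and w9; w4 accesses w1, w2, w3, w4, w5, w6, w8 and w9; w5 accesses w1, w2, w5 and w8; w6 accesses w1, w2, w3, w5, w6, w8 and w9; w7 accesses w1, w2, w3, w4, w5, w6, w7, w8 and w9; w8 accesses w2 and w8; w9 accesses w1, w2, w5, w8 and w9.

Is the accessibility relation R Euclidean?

Euclidean: no — w1 R w2 and w1 R w8, but not w2 R w8.

No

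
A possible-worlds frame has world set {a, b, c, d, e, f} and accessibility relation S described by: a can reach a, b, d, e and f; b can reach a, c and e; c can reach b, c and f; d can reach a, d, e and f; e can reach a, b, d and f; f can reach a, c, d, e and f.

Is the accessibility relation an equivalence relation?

No

Reflexive: no — b is not related to itself.
Symmetric: yes — every pair in S has its reverse in S.
Transitive: no — a S b and b S c, but not a S c.
So S is not an equivalence relation.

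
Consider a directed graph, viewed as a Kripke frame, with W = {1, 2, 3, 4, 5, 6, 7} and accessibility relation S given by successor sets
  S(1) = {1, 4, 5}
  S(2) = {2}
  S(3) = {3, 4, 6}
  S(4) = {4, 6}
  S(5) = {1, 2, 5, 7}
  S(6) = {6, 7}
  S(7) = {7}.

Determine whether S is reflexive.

Reflexive: yes — every world is S-related to itself.

Yes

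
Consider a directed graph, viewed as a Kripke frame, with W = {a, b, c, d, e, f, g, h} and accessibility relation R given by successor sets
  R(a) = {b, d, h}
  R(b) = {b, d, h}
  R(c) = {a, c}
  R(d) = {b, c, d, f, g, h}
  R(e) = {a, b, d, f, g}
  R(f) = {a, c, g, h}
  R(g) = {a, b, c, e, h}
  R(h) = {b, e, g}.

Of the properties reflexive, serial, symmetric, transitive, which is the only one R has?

serial

Reflexive: no — a is not related to itself.
Serial: yes — every world has a successor (e.g. a R b).
Symmetric: no — a R b but not b R a.
Transitive: no — a R d and d R c, but not a R c.
Only serial holds.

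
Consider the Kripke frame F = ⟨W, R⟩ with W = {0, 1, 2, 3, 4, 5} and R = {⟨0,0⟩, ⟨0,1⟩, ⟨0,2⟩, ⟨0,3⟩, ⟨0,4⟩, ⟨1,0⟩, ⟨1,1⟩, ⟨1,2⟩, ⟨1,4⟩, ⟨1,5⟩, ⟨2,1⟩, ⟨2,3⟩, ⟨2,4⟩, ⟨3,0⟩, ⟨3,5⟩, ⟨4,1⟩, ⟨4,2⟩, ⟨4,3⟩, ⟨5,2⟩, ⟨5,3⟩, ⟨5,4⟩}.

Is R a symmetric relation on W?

No

Symmetric: no — 0 R 2 but not 2 R 0.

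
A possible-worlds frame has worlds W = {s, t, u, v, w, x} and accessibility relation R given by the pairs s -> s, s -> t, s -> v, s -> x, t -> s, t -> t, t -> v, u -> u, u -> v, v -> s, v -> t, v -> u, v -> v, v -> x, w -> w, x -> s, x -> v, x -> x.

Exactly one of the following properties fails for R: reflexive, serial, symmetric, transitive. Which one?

Reflexive: yes — every world is R-related to itself.
Serial: yes — every world has a successor (e.g. s R s).
Symmetric: yes — every pair in R has its reverse in R.
Transitive: no — s R v and v R u, but not s R u.
Only transitive fails.

transitive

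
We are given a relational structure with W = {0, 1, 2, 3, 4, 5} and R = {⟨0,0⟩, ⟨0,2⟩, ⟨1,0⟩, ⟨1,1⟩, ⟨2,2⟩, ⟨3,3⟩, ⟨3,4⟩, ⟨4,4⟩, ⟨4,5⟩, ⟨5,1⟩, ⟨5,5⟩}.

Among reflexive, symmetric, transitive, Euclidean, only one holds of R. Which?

reflexive

Reflexive: yes — every world is R-related to itself.
Symmetric: no — 0 R 2 but not 2 R 0.
Transitive: no — 1 R 0 and 0 R 2, but not 1 R 2.
Euclidean: no — 0 R 2 and 0 R 0, but not 2 R 0.
Only reflexive holds.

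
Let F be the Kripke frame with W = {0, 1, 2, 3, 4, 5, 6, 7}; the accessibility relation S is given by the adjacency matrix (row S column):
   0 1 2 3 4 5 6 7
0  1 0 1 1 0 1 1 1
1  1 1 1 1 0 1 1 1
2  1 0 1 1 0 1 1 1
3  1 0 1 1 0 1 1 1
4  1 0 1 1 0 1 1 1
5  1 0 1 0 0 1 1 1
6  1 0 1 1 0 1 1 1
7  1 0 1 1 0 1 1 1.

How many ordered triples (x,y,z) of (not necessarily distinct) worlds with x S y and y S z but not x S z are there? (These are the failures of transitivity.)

4

Enumerating: (5,0,3), (5,2,3), (5,6,3), (5,7,3).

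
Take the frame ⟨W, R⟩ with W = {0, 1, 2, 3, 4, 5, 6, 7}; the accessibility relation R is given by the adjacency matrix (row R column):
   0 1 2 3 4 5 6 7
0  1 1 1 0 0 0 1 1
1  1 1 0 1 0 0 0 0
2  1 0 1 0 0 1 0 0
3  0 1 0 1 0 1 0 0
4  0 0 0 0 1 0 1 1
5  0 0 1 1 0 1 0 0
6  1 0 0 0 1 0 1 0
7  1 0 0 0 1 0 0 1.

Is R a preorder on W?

No

Reflexive: yes — every world is R-related to itself.
Transitive: no — 0 R 1 and 1 R 3, but not 0 R 3.
So R is not a preorder.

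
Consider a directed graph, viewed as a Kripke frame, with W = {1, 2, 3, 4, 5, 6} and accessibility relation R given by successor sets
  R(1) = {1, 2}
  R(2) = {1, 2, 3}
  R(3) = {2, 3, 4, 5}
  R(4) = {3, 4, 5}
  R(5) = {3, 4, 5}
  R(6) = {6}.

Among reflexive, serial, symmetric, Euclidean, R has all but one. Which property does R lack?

Reflexive: yes — every world is R-related to itself.
Serial: yes — every world has a successor (e.g. 1 R 1).
Symmetric: yes — every pair in R has its reverse in R.
Euclidean: no — 2 R 1 and 2 R 3, but not 1 R 3.
Only Euclidean fails.

Euclidean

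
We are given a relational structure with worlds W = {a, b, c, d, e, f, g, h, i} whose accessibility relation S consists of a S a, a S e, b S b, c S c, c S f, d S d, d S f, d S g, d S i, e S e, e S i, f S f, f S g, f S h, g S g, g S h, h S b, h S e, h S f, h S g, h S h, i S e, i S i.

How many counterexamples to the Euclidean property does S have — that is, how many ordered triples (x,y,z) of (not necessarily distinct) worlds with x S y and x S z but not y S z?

24

Enumerating: (a,e,a), (c,f,c), (d,f,d), (d,f,i), (d,g,d), (d,g,f), (d,g,i), (d,i,d), (d,i,f), (d,i,g), (f,g,f), (h,b,e), … and 12 more.
Total: 24.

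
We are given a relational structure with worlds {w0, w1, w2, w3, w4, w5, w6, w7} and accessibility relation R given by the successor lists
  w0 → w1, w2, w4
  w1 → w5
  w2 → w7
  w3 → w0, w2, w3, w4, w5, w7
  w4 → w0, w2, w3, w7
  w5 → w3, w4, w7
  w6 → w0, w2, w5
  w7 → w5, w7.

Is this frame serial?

Serial: yes — every world has a successor (e.g. w0 R w1).

Yes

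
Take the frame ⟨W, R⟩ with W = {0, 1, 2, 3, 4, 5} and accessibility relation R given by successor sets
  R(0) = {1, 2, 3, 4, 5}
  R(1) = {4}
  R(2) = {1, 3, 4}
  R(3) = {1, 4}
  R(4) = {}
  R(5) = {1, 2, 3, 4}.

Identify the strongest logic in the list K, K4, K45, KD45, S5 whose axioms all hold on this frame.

K4

Transitive (axiom 4): yes — every two-step R-path is closed by a direct edge.
Euclidean (axiom 5): no — 0 R 1 and 0 R 2, but not 1 R 2.
Serial (axiom D): no — 4 has no R-successor.
Reflexive (axiom T): no — 0 is not related to itself.
So F validates K, K4; K45 would additionally require R to be Euclidean. The strongest is K4.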